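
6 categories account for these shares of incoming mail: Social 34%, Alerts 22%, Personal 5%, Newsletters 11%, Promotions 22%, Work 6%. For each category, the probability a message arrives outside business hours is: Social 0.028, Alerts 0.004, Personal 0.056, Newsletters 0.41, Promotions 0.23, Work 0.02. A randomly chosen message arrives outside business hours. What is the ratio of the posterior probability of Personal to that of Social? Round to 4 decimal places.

0.2941

Unnormalized posteriors (prior × likelihood):
  Social: 0.34 × 0.028 = 0.00952
  Alerts: 0.22 × 0.004 = 0.00088
  Personal: 0.05 × 0.056 = 0.0028
  Newsletters: 0.11 × 0.41 = 0.0451
  Promotions: 0.22 × 0.23 = 0.0506
  Work: 0.06 × 0.02 = 0.0012
Total = 0.1101.
The ratio is 0.0028 / 0.00952 (the normalizer cancels) = 0.2941.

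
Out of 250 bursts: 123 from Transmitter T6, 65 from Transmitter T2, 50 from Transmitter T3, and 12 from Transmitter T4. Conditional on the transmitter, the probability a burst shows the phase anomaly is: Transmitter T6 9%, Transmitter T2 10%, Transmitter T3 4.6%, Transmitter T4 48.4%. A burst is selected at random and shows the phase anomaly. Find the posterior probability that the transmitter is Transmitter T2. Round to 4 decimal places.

0.2531

Prior × likelihood for each hypothesis:
  Transmitter T6: 0.492 × 0.09 = 0.04428
  Transmitter T2: 0.26 × 0.1 = 0.026
  Transmitter T3: 0.2 × 0.046 = 0.0092
  Transmitter T4: 0.048 × 0.484 = 0.023232
Normalizing constant = 0.102712.
P(Transmitter T2 | evidence) = 0.026 / 0.102712 ≈ 0.2531.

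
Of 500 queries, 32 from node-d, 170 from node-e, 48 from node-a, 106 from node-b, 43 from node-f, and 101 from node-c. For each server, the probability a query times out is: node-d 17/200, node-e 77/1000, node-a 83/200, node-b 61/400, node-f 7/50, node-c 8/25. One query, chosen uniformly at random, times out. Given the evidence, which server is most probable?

node-c

Prior × likelihood for each hypothesis:
  node-d: 0.064 × 0.085 = 0.00544
  node-e: 0.34 × 0.077 = 0.02618
  node-a: 0.096 × 0.415 = 0.03984
  node-b: 0.212 × 0.1525 = 0.03233
  node-f: 0.086 × 0.14 = 0.01204
  node-c: 0.202 × 0.32 = 0.06464
Sum = 0.18047.
Largest term belongs to node-c, so node-c is most probable.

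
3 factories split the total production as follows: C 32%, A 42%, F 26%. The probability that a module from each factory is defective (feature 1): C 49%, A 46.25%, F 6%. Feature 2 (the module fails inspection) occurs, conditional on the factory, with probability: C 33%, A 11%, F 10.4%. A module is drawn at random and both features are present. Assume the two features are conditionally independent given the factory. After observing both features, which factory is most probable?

C

Prior × likelihood for each hypothesis:
  C: 0.32 × 0.49 × 0.33 = 0.051744
  A: 0.42 × 0.4625 × 0.11 = 0.0213675
  F: 0.26 × 0.06 × 0.104 = 0.0016224
Sum = 0.0747339.
Largest term belongs to C, so C is most probable.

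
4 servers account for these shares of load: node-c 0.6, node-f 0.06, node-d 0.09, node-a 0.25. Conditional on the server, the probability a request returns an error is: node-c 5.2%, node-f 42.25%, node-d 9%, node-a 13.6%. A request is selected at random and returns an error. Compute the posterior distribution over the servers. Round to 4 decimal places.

Prior × likelihood for each hypothesis:
  node-c: 0.6 × 0.052 = 0.0312
  node-f: 0.06 × 0.4225 = 0.02535
  node-d: 0.09 × 0.09 = 0.0081
  node-a: 0.25 × 0.136 = 0.034
Normalizing constant = 0.09865.
P(node-c | error) = 0.0312/0.09865 ≈ 0.3163
P(node-f | error) = 0.02535/0.09865 ≈ 0.2570
P(node-d | error) = 0.0081/0.09865 ≈ 0.0821
P(node-a | error) = 0.034/0.09865 ≈ 0.3447

node-c 0.3163, node-f 0.2570, node-d 0.0821, node-a 0.3447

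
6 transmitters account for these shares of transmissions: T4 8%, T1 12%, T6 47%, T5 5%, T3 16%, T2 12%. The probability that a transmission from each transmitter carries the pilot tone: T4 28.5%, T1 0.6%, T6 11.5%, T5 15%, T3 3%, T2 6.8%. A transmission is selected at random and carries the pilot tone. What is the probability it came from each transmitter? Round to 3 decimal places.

T4 0.233, T1 0.007, T6 0.551, T5 0.077, T3 0.049, T2 0.083

Compute prior × likelihood for every hypothesis:
  T4: 0.08 × 0.285 = 0.0228
  T1: 0.12 × 0.006 = 0.00072
  T6: 0.47 × 0.115 = 0.05405
  T5: 0.05 × 0.15 = 0.0075
  T3: 0.16 × 0.03 = 0.0048
  T2: 0.12 × 0.068 = 0.00816
Normalizing constant = 0.09803.
P(T4 | pilot) = 0.0228/0.09803 ≈ 0.233
P(T1 | pilot) = 0.00072/0.09803 ≈ 0.007
P(T6 | pilot) = 0.05405/0.09803 ≈ 0.551
P(T5 | pilot) = 0.0075/0.09803 ≈ 0.077
P(T3 | pilot) = 0.0048/0.09803 ≈ 0.049
P(T2 | pilot) = 0.00816/0.09803 ≈ 0.083
(Check: 0.233+0.007+0.551+0.077+0.049+0.083 = 1.000.)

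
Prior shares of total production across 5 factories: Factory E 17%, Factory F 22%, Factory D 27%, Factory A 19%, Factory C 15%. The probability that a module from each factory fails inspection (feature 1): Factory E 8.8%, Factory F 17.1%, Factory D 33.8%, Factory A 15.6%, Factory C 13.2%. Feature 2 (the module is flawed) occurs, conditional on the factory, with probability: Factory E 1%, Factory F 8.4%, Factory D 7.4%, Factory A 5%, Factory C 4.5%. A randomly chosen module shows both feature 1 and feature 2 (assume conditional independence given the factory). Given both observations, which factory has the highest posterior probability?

Prior × likelihood for each hypothesis:
  Factory E: 0.17 × 0.088 × 0.01 = 0.0001496
  Factory F: 0.22 × 0.171 × 0.084 = 0.00316008
  Factory D: 0.27 × 0.338 × 0.074 = 0.00675324
  Factory A: 0.19 × 0.156 × 0.05 = 0.001482
  Factory C: 0.15 × 0.132 × 0.045 = 0.000891
Normalizing constant = 0.01243592.
Largest term belongs to Factory D, so Factory D is most probable.

Factory D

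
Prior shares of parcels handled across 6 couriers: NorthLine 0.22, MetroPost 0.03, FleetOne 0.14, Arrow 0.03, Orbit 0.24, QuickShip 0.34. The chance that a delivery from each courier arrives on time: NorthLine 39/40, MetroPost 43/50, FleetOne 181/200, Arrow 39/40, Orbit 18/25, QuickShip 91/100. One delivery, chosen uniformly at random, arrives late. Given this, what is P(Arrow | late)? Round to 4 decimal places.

0.0062

Taking complements, P(late | each) = NorthLine 0.025, MetroPost 0.14, FleetOne 0.095, Arrow 0.025, Orbit 0.28, QuickShip 0.09.
Prior × likelihood for each hypothesis:
  NorthLine: 0.22 × 0.025 = 0.0055
  MetroPost: 0.03 × 0.14 = 0.0042
  FleetOne: 0.14 × 0.095 = 0.0133
  Arrow: 0.03 × 0.025 = 0.00075
  Orbit: 0.24 × 0.28 = 0.0672
  QuickShip: 0.34 × 0.09 = 0.0306
Total = 0.12155.
P(Arrow | evidence) = 0.00075 / 0.12155 ≈ 0.0062.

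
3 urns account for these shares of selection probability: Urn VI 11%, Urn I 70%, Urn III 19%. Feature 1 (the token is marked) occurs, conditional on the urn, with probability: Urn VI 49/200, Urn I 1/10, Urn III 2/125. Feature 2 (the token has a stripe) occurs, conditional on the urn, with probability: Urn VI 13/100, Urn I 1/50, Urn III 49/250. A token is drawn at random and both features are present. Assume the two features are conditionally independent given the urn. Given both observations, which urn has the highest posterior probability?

Urn VI

Prior × likelihood for each hypothesis:
  Urn VI: 0.11 × 0.245 × 0.13 = 0.0035035
  Urn I: 0.7 × 0.1 × 0.02 = 0.0014
  Urn III: 0.19 × 0.016 × 0.196 = 0.00059584
Total = 0.00549934.
Largest term belongs to Urn VI, so Urn VI is most probable.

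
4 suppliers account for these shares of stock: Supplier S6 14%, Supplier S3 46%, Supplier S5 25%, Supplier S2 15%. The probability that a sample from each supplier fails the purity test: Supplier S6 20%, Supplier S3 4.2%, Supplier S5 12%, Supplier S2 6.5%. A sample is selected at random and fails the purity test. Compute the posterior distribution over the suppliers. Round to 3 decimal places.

Prior × likelihood for each hypothesis:
  Supplier S6: 0.14 × 0.2 = 0.028
  Supplier S3: 0.46 × 0.042 = 0.01932
  Supplier S5: 0.25 × 0.12 = 0.03
  Supplier S2: 0.15 × 0.065 = 0.00975
Total = 0.08707.
P(Supplier S6 | off-spec) = 0.028/0.08707 ≈ 0.322
P(Supplier S3 | off-spec) = 0.01932/0.08707 ≈ 0.222
P(Supplier S5 | off-spec) = 0.03/0.08707 ≈ 0.345
P(Supplier S2 | off-spec) = 0.00975/0.08707 ≈ 0.112

Supplier S6 0.322, Supplier S3 0.222, Supplier S5 0.345, Supplier S2 0.112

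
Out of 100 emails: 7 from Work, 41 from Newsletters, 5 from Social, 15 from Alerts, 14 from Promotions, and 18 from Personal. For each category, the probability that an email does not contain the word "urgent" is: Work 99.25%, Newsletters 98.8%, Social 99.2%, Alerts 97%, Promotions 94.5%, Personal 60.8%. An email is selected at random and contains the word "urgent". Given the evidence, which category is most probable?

Personal

Taking complements, P(urgent-flag | each) = Work 0.0075, Newsletters 0.012, Social 0.008, Alerts 0.03, Promotions 0.055, Personal 0.392.
Compute prior × likelihood for every hypothesis:
  Work: 0.07 × 0.0075 = 0.000525
  Newsletters: 0.41 × 0.012 = 0.00492
  Social: 0.05 × 0.008 = 0.0004
  Alerts: 0.15 × 0.03 = 0.0045
  Promotions: 0.14 × 0.055 = 0.0077
  Personal: 0.18 × 0.392 = 0.07056
Sum = 0.088605.
Largest term belongs to Personal, so Personal is most probable.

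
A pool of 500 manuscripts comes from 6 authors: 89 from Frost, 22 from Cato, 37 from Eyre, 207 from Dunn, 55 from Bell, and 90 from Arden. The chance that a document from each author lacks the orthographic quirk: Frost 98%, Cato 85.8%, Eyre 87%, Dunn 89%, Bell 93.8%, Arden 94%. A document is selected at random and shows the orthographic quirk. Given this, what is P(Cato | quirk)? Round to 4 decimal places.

Taking complements, P(quirk | each) = Frost 0.02, Cato 0.142, Eyre 0.13, Dunn 0.11, Bell 0.062, Arden 0.06.
By Bayes' rule, posterior ∝ prior × likelihood:
  Frost: 0.178 × 0.02 = 0.00356
  Cato: 0.044 × 0.142 = 0.006248
  Eyre: 0.074 × 0.13 = 0.00962
  Dunn: 0.414 × 0.11 = 0.04554
  Bell: 0.11 × 0.062 = 0.00682
  Arden: 0.18 × 0.06 = 0.0108
Total = 0.082588.
P(Cato | evidence) = 0.006248 / 0.082588 ≈ 0.0757.

0.0757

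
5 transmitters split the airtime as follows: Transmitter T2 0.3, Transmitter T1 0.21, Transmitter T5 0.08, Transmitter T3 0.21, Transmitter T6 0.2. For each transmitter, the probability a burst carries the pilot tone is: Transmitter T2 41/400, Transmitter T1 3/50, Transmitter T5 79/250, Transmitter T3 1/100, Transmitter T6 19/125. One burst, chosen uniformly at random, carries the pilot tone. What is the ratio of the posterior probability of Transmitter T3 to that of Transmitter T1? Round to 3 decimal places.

0.167

Prior × likelihood for each hypothesis:
  Transmitter T2: 0.3 × 0.1025 = 0.03075
  Transmitter T1: 0.21 × 0.06 = 0.0126
  Transmitter T5: 0.08 × 0.316 = 0.02528
  Transmitter T3: 0.21 × 0.01 = 0.0021
  Transmitter T6: 0.2 × 0.152 = 0.0304
Total = 0.10113.
The ratio is 0.0021 / 0.0126 (the normalizer cancels) = 0.167.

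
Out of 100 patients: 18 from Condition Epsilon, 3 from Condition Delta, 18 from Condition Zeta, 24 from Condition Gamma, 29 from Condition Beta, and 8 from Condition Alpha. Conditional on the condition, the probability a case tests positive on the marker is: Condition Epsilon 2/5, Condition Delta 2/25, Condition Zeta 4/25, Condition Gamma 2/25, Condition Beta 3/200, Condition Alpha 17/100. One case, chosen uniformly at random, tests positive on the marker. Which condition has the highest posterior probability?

Condition Epsilon

Compute prior × likelihood for every hypothesis:
  Condition Epsilon: 0.18 × 0.4 = 0.072
  Condition Delta: 0.03 × 0.08 = 0.0024
  Condition Zeta: 0.18 × 0.16 = 0.0288
  Condition Gamma: 0.24 × 0.08 = 0.0192
  Condition Beta: 0.29 × 0.015 = 0.00435
  Condition Alpha: 0.08 × 0.17 = 0.0136
Normalizing constant = 0.14035.
Largest term belongs to Condition Epsilon, so Condition Epsilon is most probable.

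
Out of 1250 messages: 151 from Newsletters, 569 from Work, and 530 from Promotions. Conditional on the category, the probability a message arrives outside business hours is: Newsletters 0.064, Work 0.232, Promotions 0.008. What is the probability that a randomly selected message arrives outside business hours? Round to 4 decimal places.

0.1167

Unnormalized posteriors (prior × likelihood):
  Newsletters: 0.1208 × 0.064 = 0.0077312
  Work: 0.4552 × 0.232 = 0.1056064
  Promotions: 0.424 × 0.008 = 0.003392
P(off-hours) = 0.0077312 + 0.1056064 + 0.003392 = 0.1167296 → 0.1167.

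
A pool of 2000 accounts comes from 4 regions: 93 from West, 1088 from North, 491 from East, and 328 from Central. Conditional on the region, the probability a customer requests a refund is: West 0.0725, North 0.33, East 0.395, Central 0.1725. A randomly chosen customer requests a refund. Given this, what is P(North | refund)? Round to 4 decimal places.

0.5826

Unnormalized posteriors (prior × likelihood):
  West: 0.0465 × 0.0725 = 0.00337125
  North: 0.544 × 0.33 = 0.17952
  East: 0.2455 × 0.395 = 0.0969725
  Central: 0.164 × 0.1725 = 0.02829
Normalizing constant = 0.30815375.
P(North | evidence) = 0.17952 / 0.30815375 ≈ 0.5826.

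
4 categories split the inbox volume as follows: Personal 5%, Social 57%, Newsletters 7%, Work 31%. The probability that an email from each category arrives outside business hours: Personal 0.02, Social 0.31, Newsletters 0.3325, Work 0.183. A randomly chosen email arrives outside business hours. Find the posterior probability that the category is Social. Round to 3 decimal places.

Unnormalized posteriors (prior × likelihood):
  Personal: 0.05 × 0.02 = 0.001
  Social: 0.57 × 0.31 = 0.1767
  Newsletters: 0.07 × 0.3325 = 0.023275
  Work: 0.31 × 0.183 = 0.05673
Sum = 0.257705.
P(Social | evidence) = 0.1767 / 0.257705 ≈ 0.686.

0.686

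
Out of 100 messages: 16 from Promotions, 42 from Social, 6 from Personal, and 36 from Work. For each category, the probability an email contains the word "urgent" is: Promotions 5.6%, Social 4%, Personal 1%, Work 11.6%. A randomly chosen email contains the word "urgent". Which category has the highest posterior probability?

Compute prior × likelihood for every hypothesis:
  Promotions: 0.16 × 0.056 = 0.00896
  Social: 0.42 × 0.04 = 0.0168
  Personal: 0.06 × 0.01 = 0.0006
  Work: 0.36 × 0.116 = 0.04176
Total = 0.06812.
Largest term belongs to Work, so Work is most probable.

Work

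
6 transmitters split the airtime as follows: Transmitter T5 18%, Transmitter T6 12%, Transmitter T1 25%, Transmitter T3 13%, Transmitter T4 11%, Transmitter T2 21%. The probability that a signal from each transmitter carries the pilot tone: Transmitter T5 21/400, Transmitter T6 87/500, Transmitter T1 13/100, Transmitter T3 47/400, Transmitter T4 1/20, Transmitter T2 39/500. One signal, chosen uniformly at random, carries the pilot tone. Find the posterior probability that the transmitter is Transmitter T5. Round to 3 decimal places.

0.095

Prior × likelihood for each hypothesis:
  Transmitter T5: 0.18 × 0.0525 = 0.00945
  Transmitter T6: 0.12 × 0.174 = 0.02088
  Transmitter T1: 0.25 × 0.13 = 0.0325
  Transmitter T3: 0.13 × 0.1175 = 0.015275
  Transmitter T4: 0.11 × 0.05 = 0.0055
  Transmitter T2: 0.21 × 0.078 = 0.01638
Total = 0.099985.
P(Transmitter T5 | evidence) = 0.00945 / 0.099985 ≈ 0.095.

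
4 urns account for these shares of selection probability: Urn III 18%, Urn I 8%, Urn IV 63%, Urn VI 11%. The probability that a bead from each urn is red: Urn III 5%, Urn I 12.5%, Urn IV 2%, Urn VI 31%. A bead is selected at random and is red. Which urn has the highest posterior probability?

Prior × likelihood for each hypothesis:
  Urn III: 0.18 × 0.05 = 0.009
  Urn I: 0.08 × 0.125 = 0.01
  Urn IV: 0.63 × 0.02 = 0.0126
  Urn VI: 0.11 × 0.31 = 0.0341
Normalizing constant = 0.0657.
Largest term belongs to Urn VI, so Urn VI is most probable.

Urn VI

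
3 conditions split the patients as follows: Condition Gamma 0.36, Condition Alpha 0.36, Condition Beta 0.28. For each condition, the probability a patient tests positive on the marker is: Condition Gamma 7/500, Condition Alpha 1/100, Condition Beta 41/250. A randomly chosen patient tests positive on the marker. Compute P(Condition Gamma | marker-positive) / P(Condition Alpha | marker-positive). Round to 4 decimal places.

1.4000

By Bayes' rule, posterior ∝ prior × likelihood:
  Condition Gamma: 0.36 × 0.014 = 0.00504
  Condition Alpha: 0.36 × 0.01 = 0.0036
  Condition Beta: 0.28 × 0.164 = 0.04592
Total = 0.05456.
The ratio is 0.00504 / 0.0036 (the normalizer cancels) = 1.4000.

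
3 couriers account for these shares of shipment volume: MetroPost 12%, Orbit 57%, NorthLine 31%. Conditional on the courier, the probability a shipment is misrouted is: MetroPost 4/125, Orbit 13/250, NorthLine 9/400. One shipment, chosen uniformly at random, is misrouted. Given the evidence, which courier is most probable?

Orbit

By Bayes' rule, posterior ∝ prior × likelihood:
  MetroPost: 0.12 × 0.032 = 0.00384
  Orbit: 0.57 × 0.052 = 0.02964
  NorthLine: 0.31 × 0.0225 = 0.006975
Total = 0.040455.
Largest term belongs to Orbit, so Orbit is most probable.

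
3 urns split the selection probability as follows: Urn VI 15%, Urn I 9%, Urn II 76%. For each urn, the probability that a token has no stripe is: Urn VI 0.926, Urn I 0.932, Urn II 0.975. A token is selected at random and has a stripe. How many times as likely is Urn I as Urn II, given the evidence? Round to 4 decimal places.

Taking complements, P(striped | each) = Urn VI 0.074, Urn I 0.068, Urn II 0.025.
By Bayes' rule, posterior ∝ prior × likelihood:
  Urn VI: 0.15 × 0.074 = 0.0111
  Urn I: 0.09 × 0.068 = 0.00612
  Urn II: 0.76 × 0.025 = 0.019
Total = 0.03622.
The ratio is 0.00612 / 0.019 (the normalizer cancels) = 0.3221.

0.3221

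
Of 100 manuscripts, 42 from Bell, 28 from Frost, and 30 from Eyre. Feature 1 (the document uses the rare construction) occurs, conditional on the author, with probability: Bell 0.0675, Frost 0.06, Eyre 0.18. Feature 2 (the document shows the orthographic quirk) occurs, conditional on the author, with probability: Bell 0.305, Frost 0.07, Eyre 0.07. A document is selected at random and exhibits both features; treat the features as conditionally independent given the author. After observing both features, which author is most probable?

Bell

Unnormalized posteriors (prior × likelihood):
  Bell: 0.42 × 0.0675 × 0.305 = 0.00864675
  Frost: 0.28 × 0.06 × 0.07 = 0.001176
  Eyre: 0.3 × 0.18 × 0.07 = 0.00378
Normalizing constant = 0.01360275.
Largest term belongs to Bell, so Bell is most probable.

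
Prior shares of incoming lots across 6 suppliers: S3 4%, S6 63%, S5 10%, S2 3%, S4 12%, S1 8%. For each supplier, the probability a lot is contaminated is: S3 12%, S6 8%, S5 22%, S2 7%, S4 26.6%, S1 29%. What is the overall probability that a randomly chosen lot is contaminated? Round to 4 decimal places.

0.1344

Unnormalized posteriors (prior × likelihood):
  S3: 0.04 × 0.12 = 0.0048
  S6: 0.63 × 0.08 = 0.0504
  S5: 0.1 × 0.22 = 0.022
  S2: 0.03 × 0.07 = 0.0021
  S4: 0.12 × 0.266 = 0.03192
  S1: 0.08 × 0.29 = 0.0232
P(contaminated) = 0.0048 + 0.0504 + 0.022 + 0.0021 + 0.03192 + 0.0232 = 0.13442 → 0.1344.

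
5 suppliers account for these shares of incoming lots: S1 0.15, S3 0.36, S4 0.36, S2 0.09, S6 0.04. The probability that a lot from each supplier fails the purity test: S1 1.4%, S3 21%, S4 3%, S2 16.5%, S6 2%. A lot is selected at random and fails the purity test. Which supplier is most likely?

S3

Compute prior × likelihood for every hypothesis:
  S1: 0.15 × 0.014 = 0.0021
  S3: 0.36 × 0.21 = 0.0756
  S4: 0.36 × 0.03 = 0.0108
  S2: 0.09 × 0.165 = 0.01485
  S6: 0.04 × 0.02 = 0.0008
Sum = 0.10415.
Largest term belongs to S3, so S3 is most probable.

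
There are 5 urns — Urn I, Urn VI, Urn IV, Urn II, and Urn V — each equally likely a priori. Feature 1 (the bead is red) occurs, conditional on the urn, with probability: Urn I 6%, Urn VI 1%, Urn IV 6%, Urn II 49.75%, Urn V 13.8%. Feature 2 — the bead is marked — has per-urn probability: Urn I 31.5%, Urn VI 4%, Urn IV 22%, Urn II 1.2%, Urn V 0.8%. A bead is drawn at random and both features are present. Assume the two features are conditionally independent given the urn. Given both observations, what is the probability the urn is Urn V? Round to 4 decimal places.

With a uniform prior (1/5 each), posterior ∝ likelihood:
  Urn I: 0.06 × 0.315 = 0.0189
  Urn VI: 0.01 × 0.04 = 0.0004
  Urn IV: 0.06 × 0.22 = 0.0132
  Urn II: 0.4975 × 0.012 = 0.00597
  Urn V: 0.138 × 0.008 = 0.001104
Sum = 0.039574.
P(Urn V | evidence) = 0.001104 / 0.039574 ≈ 0.0279.

0.0279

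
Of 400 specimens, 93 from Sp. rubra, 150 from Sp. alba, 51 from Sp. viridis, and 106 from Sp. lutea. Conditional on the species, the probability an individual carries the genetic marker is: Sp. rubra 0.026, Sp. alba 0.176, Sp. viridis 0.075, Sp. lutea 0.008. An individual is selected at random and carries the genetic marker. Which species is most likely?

Compute prior × likelihood for every hypothesis:
  Sp. rubra: 0.2325 × 0.026 = 0.006045
  Sp. alba: 0.375 × 0.176 = 0.066
  Sp. viridis: 0.1275 × 0.075 = 0.0095625
  Sp. lutea: 0.265 × 0.008 = 0.00212
Total = 0.0837275.
Largest term belongs to Sp. alba, so Sp. alba is most probable.

Sp. alba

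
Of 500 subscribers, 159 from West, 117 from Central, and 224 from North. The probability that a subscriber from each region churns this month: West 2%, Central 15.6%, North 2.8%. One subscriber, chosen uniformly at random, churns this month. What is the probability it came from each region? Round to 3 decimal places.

West 0.115, Central 0.659, North 0.226

By Bayes' rule, posterior ∝ prior × likelihood:
  West: 0.318 × 0.02 = 0.00636
  Central: 0.234 × 0.156 = 0.036504
  North: 0.448 × 0.028 = 0.012544
Sum = 0.055408.
P(West | churn) = 0.00636/0.055408 ≈ 0.115
P(Central | churn) = 0.036504/0.055408 ≈ 0.659
P(North | churn) = 0.012544/0.055408 ≈ 0.226
(Check: 0.115+0.659+0.226 = 1.000.)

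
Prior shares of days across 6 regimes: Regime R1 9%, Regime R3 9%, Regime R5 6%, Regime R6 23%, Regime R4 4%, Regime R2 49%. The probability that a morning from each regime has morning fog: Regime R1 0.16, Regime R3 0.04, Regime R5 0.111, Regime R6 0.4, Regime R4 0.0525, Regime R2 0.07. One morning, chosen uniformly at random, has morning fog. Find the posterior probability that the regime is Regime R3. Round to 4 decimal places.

0.0235

Compute prior × likelihood for every hypothesis:
  Regime R1: 0.09 × 0.16 = 0.0144
  Regime R3: 0.09 × 0.04 = 0.0036
  Regime R5: 0.06 × 0.111 = 0.00666
  Regime R6: 0.23 × 0.4 = 0.092
  Regime R4: 0.04 × 0.0525 = 0.0021
  Regime R2: 0.49 × 0.07 = 0.0343
Sum = 0.15306.
P(Regime R3 | evidence) = 0.0036 / 0.15306 ≈ 0.0235.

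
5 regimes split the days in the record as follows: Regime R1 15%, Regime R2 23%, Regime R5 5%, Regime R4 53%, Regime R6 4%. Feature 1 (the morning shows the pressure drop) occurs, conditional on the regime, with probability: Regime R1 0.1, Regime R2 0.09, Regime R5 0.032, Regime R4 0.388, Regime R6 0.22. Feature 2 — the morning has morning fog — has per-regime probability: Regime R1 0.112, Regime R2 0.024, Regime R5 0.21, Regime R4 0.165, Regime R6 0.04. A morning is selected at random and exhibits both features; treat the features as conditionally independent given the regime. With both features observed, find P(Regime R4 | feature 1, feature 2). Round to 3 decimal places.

Prior × likelihood for each hypothesis:
  Regime R1: 0.15 × 0.1 × 0.112 = 0.00168
  Regime R2: 0.23 × 0.09 × 0.024 = 0.0004968
  Regime R5: 0.05 × 0.032 × 0.21 = 0.000336
  Regime R4: 0.53 × 0.388 × 0.165 = 0.0339306
  Regime R6: 0.04 × 0.22 × 0.04 = 0.000352
Normalizing constant = 0.0367954.
P(Regime R4 | evidence) = 0.0339306 / 0.0367954 ≈ 0.922.

0.922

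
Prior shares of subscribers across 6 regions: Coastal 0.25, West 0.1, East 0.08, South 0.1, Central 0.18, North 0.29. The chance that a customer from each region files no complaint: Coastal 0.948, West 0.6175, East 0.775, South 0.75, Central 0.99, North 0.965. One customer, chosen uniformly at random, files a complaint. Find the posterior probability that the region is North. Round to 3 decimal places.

Taking complements, P(complaint | each) = Coastal 0.052, West 0.3825, East 0.225, South 0.25, Central 0.01, North 0.035.
Compute prior × likelihood for every hypothesis:
  Coastal: 0.25 × 0.052 = 0.013
  West: 0.1 × 0.3825 = 0.03825
  East: 0.08 × 0.225 = 0.018
  South: 0.1 × 0.25 = 0.025
  Central: 0.18 × 0.01 = 0.0018
  North: 0.29 × 0.035 = 0.01015
Sum = 0.1062.
P(North | evidence) = 0.01015 / 0.1062 ≈ 0.096.

0.096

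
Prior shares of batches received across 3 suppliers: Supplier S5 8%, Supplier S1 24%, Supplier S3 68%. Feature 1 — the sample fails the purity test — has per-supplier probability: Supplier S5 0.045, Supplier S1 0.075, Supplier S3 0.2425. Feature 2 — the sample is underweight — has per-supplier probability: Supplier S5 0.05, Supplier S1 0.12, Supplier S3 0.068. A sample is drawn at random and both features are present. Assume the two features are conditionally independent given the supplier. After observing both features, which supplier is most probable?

Supplier S3

Compute prior × likelihood for every hypothesis:
  Supplier S5: 0.08 × 0.045 × 0.05 = 0.00018
  Supplier S1: 0.24 × 0.075 × 0.12 = 0.00216
  Supplier S3: 0.68 × 0.2425 × 0.068 = 0.0112132
Normalizing constant = 0.0135532.
Largest term belongs to Supplier S3, so Supplier S3 is most probable.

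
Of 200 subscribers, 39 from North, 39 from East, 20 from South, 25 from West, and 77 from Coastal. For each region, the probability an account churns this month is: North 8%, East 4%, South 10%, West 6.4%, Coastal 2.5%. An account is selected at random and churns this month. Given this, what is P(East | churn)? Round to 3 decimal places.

Prior × likelihood for each hypothesis:
  North: 0.195 × 0.08 = 0.0156
  East: 0.195 × 0.04 = 0.0078
  South: 0.1 × 0.1 = 0.01
  West: 0.125 × 0.064 = 0.008
  Coastal: 0.385 × 0.025 = 0.009625
Normalizing constant = 0.051025.
P(East | evidence) = 0.0078 / 0.051025 ≈ 0.153.

0.153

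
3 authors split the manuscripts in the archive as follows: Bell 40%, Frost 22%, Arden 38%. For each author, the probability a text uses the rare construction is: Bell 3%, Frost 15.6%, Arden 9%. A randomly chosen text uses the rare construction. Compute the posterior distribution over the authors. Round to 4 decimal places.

Bell 0.1490, Frost 0.4262, Arden 0.4247

By Bayes' rule, posterior ∝ prior × likelihood:
  Bell: 0.4 × 0.03 = 0.012
  Frost: 0.22 × 0.156 = 0.03432
  Arden: 0.38 × 0.09 = 0.0342
Total = 0.08052.
P(Bell | rare-form) = 0.012/0.08052 ≈ 0.1490
P(Frost | rare-form) = 0.03432/0.08052 ≈ 0.4262
P(Arden | rare-form) = 0.0342/0.08052 ≈ 0.4247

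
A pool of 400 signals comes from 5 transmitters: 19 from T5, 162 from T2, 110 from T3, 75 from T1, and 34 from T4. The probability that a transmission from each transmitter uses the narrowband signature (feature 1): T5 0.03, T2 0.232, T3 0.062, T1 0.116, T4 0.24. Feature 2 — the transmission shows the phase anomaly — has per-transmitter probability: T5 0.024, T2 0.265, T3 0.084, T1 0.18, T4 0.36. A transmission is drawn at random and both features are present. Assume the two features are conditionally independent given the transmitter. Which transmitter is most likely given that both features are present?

Compute prior × likelihood for every hypothesis:
  T5: 0.0475 × 0.03 × 0.024 = 0.0000342
  T2: 0.405 × 0.232 × 0.265 = 0.0248994
  T3: 0.275 × 0.062 × 0.084 = 0.0014322
  T1: 0.1875 × 0.116 × 0.18 = 0.003915
  T4: 0.085 × 0.24 × 0.36 = 0.007344
Total = 0.0376248.
Largest term belongs to T2, so T2 is most probable.

T2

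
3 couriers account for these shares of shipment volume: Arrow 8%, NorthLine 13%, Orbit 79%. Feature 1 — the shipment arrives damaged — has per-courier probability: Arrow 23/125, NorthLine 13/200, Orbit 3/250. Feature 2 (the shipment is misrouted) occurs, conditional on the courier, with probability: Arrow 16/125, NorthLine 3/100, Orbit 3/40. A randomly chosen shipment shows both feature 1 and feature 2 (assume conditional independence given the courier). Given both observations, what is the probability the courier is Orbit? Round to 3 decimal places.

By Bayes' rule, posterior ∝ prior × likelihood:
  Arrow: 0.08 × 0.184 × 0.128 = 0.00188416
  NorthLine: 0.13 × 0.065 × 0.03 = 0.0002535
  Orbit: 0.79 × 0.012 × 0.075 = 0.000711
Normalizing constant = 0.00284866.
P(Orbit | evidence) = 0.000711 / 0.00284866 ≈ 0.250.

0.250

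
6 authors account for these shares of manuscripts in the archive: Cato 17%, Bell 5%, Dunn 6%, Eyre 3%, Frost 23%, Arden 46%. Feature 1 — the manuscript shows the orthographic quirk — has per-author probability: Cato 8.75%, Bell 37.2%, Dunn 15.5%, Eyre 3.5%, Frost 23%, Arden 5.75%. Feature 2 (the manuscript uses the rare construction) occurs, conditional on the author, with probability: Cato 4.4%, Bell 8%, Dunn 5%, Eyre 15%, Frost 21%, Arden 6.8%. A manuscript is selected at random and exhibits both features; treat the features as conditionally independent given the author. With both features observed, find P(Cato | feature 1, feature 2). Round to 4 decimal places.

0.0418

Unnormalized posteriors (prior × likelihood):
  Cato: 0.17 × 0.0875 × 0.044 = 0.0006545
  Bell: 0.05 × 0.372 × 0.08 = 0.001488
  Dunn: 0.06 × 0.155 × 0.05 = 0.000465
  Eyre: 0.03 × 0.035 × 0.15 = 0.0001575
  Frost: 0.23 × 0.23 × 0.21 = 0.011109
  Arden: 0.46 × 0.0575 × 0.068 = 0.0017986
Sum = 0.0156726.
P(Cato | evidence) = 0.0006545 / 0.0156726 ≈ 0.0418.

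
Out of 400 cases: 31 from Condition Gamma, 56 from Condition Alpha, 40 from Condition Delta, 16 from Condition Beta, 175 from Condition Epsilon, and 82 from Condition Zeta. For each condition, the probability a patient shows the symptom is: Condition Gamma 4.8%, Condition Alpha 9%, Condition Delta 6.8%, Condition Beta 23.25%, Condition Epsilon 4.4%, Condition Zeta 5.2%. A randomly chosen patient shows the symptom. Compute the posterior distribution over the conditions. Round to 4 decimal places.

Prior × likelihood for each hypothesis:
  Condition Gamma: 0.0775 × 0.048 = 0.00372
  Condition Alpha: 0.14 × 0.09 = 0.0126
  Condition Delta: 0.1 × 0.068 = 0.0068
  Condition Beta: 0.04 × 0.2325 = 0.0093
  Condition Epsilon: 0.4375 × 0.044 = 0.01925
  Condition Zeta: 0.205 × 0.052 = 0.01066
Total = 0.06233.
P(Condition Gamma | symptomatic) = 0.00372/0.06233 ≈ 0.0597
P(Condition Alpha | symptomatic) = 0.0126/0.06233 ≈ 0.2021
P(Condition Delta | symptomatic) = 0.0068/0.06233 ≈ 0.1091
P(Condition Beta | symptomatic) = 0.0093/0.06233 ≈ 0.1492
P(Condition Epsilon | symptomatic) = 0.01925/0.06233 ≈ 0.3088
P(Condition Zeta | symptomatic) = 0.01066/0.06233 ≈ 0.1710

Condition Gamma 0.0597, Condition Alpha 0.2021, Condition Delta 0.1091, Condition Beta 0.1492, Condition Epsilon 0.3088, Condition Zeta 0.1710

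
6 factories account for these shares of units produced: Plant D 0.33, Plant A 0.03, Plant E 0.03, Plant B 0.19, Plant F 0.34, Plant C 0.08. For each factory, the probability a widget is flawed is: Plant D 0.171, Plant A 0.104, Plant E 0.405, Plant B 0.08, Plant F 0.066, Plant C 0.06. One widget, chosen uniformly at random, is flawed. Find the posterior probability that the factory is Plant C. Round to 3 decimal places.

0.042

Unnormalized posteriors (prior × likelihood):
  Plant D: 0.33 × 0.171 = 0.05643
  Plant A: 0.03 × 0.104 = 0.00312
  Plant E: 0.03 × 0.405 = 0.01215
  Plant B: 0.19 × 0.08 = 0.0152
  Plant F: 0.34 × 0.066 = 0.02244
  Plant C: 0.08 × 0.06 = 0.0048
Total = 0.11414.
P(Plant C | evidence) = 0.0048 / 0.11414 ≈ 0.042.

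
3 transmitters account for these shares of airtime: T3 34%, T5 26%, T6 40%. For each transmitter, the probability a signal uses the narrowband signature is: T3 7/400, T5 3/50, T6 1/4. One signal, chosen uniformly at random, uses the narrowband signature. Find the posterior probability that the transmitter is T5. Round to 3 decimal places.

Unnormalized posteriors (prior × likelihood):
  T3: 0.34 × 0.0175 = 0.00595
  T5: 0.26 × 0.06 = 0.0156
  T6: 0.4 × 0.25 = 0.1
Total = 0.12155.
P(T5 | evidence) = 0.0156 / 0.12155 ≈ 0.128.

0.128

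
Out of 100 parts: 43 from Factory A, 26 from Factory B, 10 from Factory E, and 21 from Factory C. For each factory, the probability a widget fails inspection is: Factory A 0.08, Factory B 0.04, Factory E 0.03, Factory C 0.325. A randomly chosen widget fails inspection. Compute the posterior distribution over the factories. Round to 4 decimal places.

Factory A 0.2964, Factory B 0.0896, Factory E 0.0259, Factory C 0.5881

By Bayes' rule, posterior ∝ prior × likelihood:
  Factory A: 0.43 × 0.08 = 0.0344
  Factory B: 0.26 × 0.04 = 0.0104
  Factory E: 0.1 × 0.03 = 0.003
  Factory C: 0.21 × 0.325 = 0.06825
Sum = 0.11605.
P(Factory A | nonconforming) = 0.0344/0.11605 ≈ 0.2964
P(Factory B | nonconforming) = 0.0104/0.11605 ≈ 0.0896
P(Factory E | nonconforming) = 0.003/0.11605 ≈ 0.0259
P(Factory C | nonconforming) = 0.06825/0.11605 ≈ 0.5881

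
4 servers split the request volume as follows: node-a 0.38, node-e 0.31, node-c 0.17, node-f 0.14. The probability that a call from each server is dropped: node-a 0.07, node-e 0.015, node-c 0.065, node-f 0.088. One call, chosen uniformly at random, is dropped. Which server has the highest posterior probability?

node-a

Compute prior × likelihood for every hypothesis:
  node-a: 0.38 × 0.07 = 0.0266
  node-e: 0.31 × 0.015 = 0.00465
  node-c: 0.17 × 0.065 = 0.01105
  node-f: 0.14 × 0.088 = 0.01232
Normalizing constant = 0.05462.
Largest term belongs to node-a, so node-a is most probable.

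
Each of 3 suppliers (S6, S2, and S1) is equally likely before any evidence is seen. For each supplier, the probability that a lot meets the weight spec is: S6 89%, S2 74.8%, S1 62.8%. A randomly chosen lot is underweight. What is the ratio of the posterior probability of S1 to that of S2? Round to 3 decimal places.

1.476

Taking complements, P(underweight | each) = S6 0.11, S2 0.252, S1 0.372.
With a uniform prior (1/3 each), posterior ∝ likelihood:
  S6: 0.11
  S2: 0.252
  S1: 0.372
Total = 0.734.
The ratio is 0.372 / 0.252 (the normalizer cancels) = 1.476.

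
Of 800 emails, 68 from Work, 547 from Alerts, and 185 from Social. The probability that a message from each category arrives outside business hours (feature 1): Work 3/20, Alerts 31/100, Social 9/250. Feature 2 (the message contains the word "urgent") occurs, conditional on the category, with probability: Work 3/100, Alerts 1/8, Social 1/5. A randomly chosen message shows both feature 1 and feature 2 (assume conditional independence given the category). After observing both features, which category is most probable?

Alerts

By Bayes' rule, posterior ∝ prior × likelihood:
  Work: 0.085 × 0.15 × 0.03 = 0.0003825
  Alerts: 0.68375 × 0.31 × 0.125 = 0.0264953125
  Social: 0.23125 × 0.036 × 0.2 = 0.001665
Normalizing constant = 0.0285428125.
Largest term belongs to Alerts, so Alerts is most probable.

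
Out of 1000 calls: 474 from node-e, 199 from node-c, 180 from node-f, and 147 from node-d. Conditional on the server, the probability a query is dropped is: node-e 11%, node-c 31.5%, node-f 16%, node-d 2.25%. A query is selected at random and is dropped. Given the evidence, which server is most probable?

Prior × likelihood for each hypothesis:
  node-e: 0.474 × 0.11 = 0.05214
  node-c: 0.199 × 0.315 = 0.062685
  node-f: 0.18 × 0.16 = 0.0288
  node-d: 0.147 × 0.0225 = 0.0033075
Normalizing constant = 0.1469325.
Largest term belongs to node-c, so node-c is most probable.

node-c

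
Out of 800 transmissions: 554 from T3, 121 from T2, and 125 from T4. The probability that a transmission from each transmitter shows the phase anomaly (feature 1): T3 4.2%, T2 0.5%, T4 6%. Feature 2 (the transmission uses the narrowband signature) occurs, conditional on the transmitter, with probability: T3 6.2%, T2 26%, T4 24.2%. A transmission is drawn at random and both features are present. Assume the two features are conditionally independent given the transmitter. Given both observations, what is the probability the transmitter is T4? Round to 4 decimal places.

0.5315

Unnormalized posteriors (prior × likelihood):
  T3: 0.6925 × 0.042 × 0.062 = 0.00180327
  T2: 0.15125 × 0.005 × 0.26 = 0.000196625
  T4: 0.15625 × 0.06 × 0.242 = 0.00226875
Normalizing constant = 0.004268645.
P(T4 | evidence) = 0.00226875 / 0.004268645 ≈ 0.5315.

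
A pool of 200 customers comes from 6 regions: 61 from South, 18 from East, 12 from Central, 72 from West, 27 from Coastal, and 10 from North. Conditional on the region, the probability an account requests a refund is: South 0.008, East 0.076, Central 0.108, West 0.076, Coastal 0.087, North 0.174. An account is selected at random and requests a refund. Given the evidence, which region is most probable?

West

Unnormalized posteriors (prior × likelihood):
  South: 0.305 × 0.008 = 0.00244
  East: 0.09 × 0.076 = 0.00684
  Central: 0.06 × 0.108 = 0.00648
  West: 0.36 × 0.076 = 0.02736
  Coastal: 0.135 × 0.087 = 0.011745
  North: 0.05 × 0.174 = 0.0087
Sum = 0.063565.
Largest term belongs to West, so West is most probable.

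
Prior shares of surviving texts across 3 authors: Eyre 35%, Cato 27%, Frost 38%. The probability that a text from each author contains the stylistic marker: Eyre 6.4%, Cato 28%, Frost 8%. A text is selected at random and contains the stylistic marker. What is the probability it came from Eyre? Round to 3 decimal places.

Prior × likelihood for each hypothesis:
  Eyre: 0.35 × 0.064 = 0.0224
  Cato: 0.27 × 0.28 = 0.0756
  Frost: 0.38 × 0.08 = 0.0304
Total = 0.1284.
P(Eyre | evidence) = 0.0224 / 0.1284 ≈ 0.174.

0.174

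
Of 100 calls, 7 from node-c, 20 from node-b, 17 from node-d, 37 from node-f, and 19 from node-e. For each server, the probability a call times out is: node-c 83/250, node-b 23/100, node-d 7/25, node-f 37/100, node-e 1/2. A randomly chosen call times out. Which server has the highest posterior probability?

node-f

Compute prior × likelihood for every hypothesis:
  node-c: 0.07 × 0.332 = 0.02324
  node-b: 0.2 × 0.23 = 0.046
  node-d: 0.17 × 0.28 = 0.0476
  node-f: 0.37 × 0.37 = 0.1369
  node-e: 0.19 × 0.5 = 0.095
Normalizing constant = 0.34874.
Largest term belongs to node-f, so node-f is most probable.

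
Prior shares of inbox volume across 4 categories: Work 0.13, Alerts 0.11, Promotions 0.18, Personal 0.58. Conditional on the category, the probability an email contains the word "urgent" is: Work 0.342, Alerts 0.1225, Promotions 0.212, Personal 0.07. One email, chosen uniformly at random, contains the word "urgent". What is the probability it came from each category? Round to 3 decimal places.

By Bayes' rule, posterior ∝ prior × likelihood:
  Work: 0.13 × 0.342 = 0.04446
  Alerts: 0.11 × 0.1225 = 0.013475
  Promotions: 0.18 × 0.212 = 0.03816
  Personal: 0.58 × 0.07 = 0.0406
Total = 0.136695.
P(Work | urgent-flag) = 0.04446/0.136695 ≈ 0.325
P(Alerts | urgent-flag) = 0.013475/0.136695 ≈ 0.099
P(Promotions | urgent-flag) = 0.03816/0.136695 ≈ 0.279
P(Personal | urgent-flag) = 0.0406/0.136695 ≈ 0.297
(Check: 0.325+0.099+0.279+0.297 = 1.000.)

Work 0.325, Alerts 0.099, Promotions 0.279, Personal 0.297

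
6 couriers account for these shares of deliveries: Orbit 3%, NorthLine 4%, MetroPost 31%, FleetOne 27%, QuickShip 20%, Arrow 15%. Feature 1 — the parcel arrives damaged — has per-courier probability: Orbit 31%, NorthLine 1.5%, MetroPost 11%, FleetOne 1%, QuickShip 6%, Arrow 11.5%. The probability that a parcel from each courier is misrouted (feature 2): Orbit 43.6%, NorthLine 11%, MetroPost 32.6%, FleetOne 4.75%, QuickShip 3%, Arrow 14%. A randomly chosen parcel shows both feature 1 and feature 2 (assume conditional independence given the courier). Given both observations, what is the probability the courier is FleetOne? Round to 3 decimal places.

By Bayes' rule, posterior ∝ prior × likelihood:
  Orbit: 0.03 × 0.31 × 0.436 = 0.0040548
  NorthLine: 0.04 × 0.015 × 0.11 = 0.000066
  MetroPost: 0.31 × 0.11 × 0.326 = 0.0111166
  FleetOne: 0.27 × 0.01 × 0.0475 = 0.00012825
  QuickShip: 0.2 × 0.06 × 0.03 = 0.00036
  Arrow: 0.15 × 0.115 × 0.14 = 0.002415
Normalizing constant = 0.01814065.
P(FleetOne | evidence) = 0.00012825 / 0.01814065 ≈ 0.007.

0.007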